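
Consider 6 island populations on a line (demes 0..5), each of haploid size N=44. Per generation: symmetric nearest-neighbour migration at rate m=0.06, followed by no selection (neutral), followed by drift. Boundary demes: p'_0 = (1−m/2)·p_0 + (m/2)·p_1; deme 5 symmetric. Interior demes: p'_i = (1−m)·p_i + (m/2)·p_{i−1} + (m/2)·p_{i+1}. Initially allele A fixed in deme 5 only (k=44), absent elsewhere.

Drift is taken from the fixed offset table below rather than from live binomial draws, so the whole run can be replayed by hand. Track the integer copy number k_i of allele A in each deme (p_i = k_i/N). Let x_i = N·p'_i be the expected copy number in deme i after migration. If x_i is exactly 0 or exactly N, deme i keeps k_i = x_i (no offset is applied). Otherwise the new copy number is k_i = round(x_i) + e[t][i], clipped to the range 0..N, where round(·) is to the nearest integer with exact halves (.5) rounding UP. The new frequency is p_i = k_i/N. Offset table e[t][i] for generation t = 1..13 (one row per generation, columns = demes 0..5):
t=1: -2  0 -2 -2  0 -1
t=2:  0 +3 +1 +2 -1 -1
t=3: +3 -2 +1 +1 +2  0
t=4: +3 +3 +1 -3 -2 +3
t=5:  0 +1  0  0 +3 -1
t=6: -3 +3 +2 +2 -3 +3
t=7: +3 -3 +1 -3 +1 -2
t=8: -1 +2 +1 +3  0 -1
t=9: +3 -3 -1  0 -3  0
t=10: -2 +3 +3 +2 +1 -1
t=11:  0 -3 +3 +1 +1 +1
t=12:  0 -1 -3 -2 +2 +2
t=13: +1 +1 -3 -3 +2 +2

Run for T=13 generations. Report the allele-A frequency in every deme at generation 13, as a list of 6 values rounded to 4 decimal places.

[0.0909, 0.0682, 0.1136, 0.0227, 0.3409, 0.7955]

t=0: k=[0 0 0 0 0 44]
t=1: x=[0.0000 0.0000 0.0000 0.0000 1.3200 42.6800] k=[0 0 0 0 1 42]
t=2: x=[0.0000 0.0000 0.0000 0.0300 2.2000 40.7700] k=[0 0 0 2 1 40]
t=3: x=[0.0000 0.0000 0.0600 1.9100 2.2000 38.8300] k=[0 0 1 3 4 39]
t=4: x=[0.0000 0.0300 1.0300 2.9700 5.0200 37.9500] k=[0 3 2 0 3 41]
t=5: x=[0.0900 2.8800 1.9700 0.1500 4.0500 39.8600] k=[0 4 2 0 7 39]
t=6: x=[0.1200 3.8200 2.0000 0.2700 7.7500 38.0400] k=[0 7 4 2 5 41]
t=7: x=[0.2100 6.7000 4.0300 2.1500 5.9900 39.9200] k=[3 4 5 0 7 38]
t=8: x=[3.0300 4.0000 4.8200 0.3600 7.7200 37.0700] k=[2 6 6 3 8 36]
t=9: x=[2.1200 5.8800 5.9100 3.2400 8.6900 35.1600] k=[5 3 5 3 6 35]
t=10: x=[4.9400 3.1200 4.8800 3.1500 6.7800 34.1300] k=[3 6 8 5 8 33]
t=11: x=[3.0900 5.9700 7.8500 5.1800 8.6600 32.2500] k=[3 3 11 6 10 33]
t=12: x=[3.0000 3.2400 10.6100 6.2700 10.5700 32.3100] k=[3 2 8 4 13 34]
t=13: x=[2.9700 2.2100 7.7000 4.3900 13.3600 33.3700] k=[4 3 5 1 15 35]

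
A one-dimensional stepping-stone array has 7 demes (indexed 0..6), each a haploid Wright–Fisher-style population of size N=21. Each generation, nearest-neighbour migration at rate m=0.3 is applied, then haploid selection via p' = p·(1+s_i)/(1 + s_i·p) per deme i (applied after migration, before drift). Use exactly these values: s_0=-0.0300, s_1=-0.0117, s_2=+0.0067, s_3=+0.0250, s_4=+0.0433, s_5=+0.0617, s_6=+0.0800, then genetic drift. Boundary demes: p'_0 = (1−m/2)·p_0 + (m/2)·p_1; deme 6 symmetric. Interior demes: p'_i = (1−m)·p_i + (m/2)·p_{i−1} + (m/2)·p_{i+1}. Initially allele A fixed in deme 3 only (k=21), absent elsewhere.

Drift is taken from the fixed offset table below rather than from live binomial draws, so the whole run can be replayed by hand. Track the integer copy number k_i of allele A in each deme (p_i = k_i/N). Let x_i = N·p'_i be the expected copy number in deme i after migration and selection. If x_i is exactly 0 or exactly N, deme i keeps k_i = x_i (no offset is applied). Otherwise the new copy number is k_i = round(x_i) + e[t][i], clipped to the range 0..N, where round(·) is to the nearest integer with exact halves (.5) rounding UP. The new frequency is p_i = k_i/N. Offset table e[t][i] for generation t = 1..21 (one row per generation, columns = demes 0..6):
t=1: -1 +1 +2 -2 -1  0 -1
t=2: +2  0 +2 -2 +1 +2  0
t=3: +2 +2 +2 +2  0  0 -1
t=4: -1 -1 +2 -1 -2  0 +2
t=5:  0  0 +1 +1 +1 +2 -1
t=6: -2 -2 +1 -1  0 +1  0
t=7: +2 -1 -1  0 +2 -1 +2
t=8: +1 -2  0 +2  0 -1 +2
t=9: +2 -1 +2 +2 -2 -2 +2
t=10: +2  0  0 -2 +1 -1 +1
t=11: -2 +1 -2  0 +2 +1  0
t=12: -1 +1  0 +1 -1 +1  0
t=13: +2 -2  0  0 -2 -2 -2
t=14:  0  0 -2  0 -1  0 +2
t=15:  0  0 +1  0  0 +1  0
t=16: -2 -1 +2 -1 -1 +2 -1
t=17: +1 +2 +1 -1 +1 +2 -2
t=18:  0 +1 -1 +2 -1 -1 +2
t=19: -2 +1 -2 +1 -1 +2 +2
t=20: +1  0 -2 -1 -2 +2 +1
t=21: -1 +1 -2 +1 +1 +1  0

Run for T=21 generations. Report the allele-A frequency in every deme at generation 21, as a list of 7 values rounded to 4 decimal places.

[0.1429, 0.2857, 0.0952, 0.3333, 0.3810, 0.5714, 0.5714]

t=0: k=[0 0 0 21 0 0 0]
t=1: x=[0.0000 0.0000 3.1679 14.8084 3.2652 0.0000 0.0000] k=[0 0 5 13 2 0 0]
t=2: x=[0.0000 0.7415 5.4770 10.2795 3.4711 0.3182 0.0000] k=[0 1 7 8 4 2 0]
t=3: x=[0.1455 1.7312 6.2794 7.3677 4.4468 2.1110 0.3236] k=[2 4 8 9 4 2 0]
t=4: x=[2.2384 4.2599 7.5823 8.2232 4.6005 2.1110 0.3236] k=[1 3 10 7 3 2 2]
t=5: x=[1.2633 3.7139 8.5338 6.9645 3.5740 2.2683 2.1437] k=[1 4 10 8 5 4 1]
t=6: x=[1.4094 4.4089 8.8342 7.9718 5.4697 3.8860 1.5574] k=[0 2 10 7 5 5 2]
t=7: x=[0.2911 2.8707 8.3836 7.2669 5.4697 4.7670 2.6215] k=[2 2 7 7 7 4 5]
t=8: x=[1.9456 2.7220 6.2794 7.1157 6.7426 4.8187 5.1430] k=[3 1 6 9 7 4 7]
t=9: x=[2.6291 2.0283 5.7278 8.3740 7.0471 5.1285 6.9018] k=[5 1 8 10 5 3 9]
t=10: x=[4.2950 2.6229 7.2817 9.0770 5.6228 4.4048 8.4861] k=[6 3 7 7 7 3 9]
t=11: x=[5.4265 4.0117 6.4298 7.1157 6.5902 4.7153 8.4861] k=[3 5 4 7 9 6 8]
t=12: x=[3.2162 4.5082 4.6240 6.9645 8.4633 7.0271 8.0790] k=[2 6 5 8 7 8 8]
t=13: x=[2.5314 5.2038 5.6275 7.5188 7.5032 8.1465 8.3845] k=[5 3 6 8 6 6 6]
t=14: x=[4.5898 3.7139 5.8782 7.5188 6.4885 6.2598 6.3352] k=[5 4 4 8 5 6 8]
t=15: x=[4.7373 4.1110 4.6240 7.0653 5.7758 6.4136 8.0790] k=[5 4 6 7 6 7 8]
t=16: x=[4.7373 4.4089 5.8782 6.8132 6.4885 7.2821 8.2318] k=[3 3 8 6 5 9 7]
t=17: x=[2.9225 3.7139 6.9811 6.2579 5.9287 8.3999 7.6707] k=[4 6 8 5 7 10 6]
t=18: x=[4.1968 5.9497 7.2817 5.8537 7.3512 9.2587 6.9532] k=[4 7 6 8 6 8 9]
t=19: x=[4.3441 6.3478 6.4799 7.5188 6.7933 8.1465 9.2463] k=[2 7 4 9 6 10 11]
t=20: x=[2.6780 5.7507 5.2262 7.9214 7.2499 9.8625 11.2529] k=[4 6 3 7 5 12 12]
t=21: x=[4.1968 5.2038 4.0719 6.2074 6.5393 11.2633 12.3934] k=[3 6 2 7 8 12 12]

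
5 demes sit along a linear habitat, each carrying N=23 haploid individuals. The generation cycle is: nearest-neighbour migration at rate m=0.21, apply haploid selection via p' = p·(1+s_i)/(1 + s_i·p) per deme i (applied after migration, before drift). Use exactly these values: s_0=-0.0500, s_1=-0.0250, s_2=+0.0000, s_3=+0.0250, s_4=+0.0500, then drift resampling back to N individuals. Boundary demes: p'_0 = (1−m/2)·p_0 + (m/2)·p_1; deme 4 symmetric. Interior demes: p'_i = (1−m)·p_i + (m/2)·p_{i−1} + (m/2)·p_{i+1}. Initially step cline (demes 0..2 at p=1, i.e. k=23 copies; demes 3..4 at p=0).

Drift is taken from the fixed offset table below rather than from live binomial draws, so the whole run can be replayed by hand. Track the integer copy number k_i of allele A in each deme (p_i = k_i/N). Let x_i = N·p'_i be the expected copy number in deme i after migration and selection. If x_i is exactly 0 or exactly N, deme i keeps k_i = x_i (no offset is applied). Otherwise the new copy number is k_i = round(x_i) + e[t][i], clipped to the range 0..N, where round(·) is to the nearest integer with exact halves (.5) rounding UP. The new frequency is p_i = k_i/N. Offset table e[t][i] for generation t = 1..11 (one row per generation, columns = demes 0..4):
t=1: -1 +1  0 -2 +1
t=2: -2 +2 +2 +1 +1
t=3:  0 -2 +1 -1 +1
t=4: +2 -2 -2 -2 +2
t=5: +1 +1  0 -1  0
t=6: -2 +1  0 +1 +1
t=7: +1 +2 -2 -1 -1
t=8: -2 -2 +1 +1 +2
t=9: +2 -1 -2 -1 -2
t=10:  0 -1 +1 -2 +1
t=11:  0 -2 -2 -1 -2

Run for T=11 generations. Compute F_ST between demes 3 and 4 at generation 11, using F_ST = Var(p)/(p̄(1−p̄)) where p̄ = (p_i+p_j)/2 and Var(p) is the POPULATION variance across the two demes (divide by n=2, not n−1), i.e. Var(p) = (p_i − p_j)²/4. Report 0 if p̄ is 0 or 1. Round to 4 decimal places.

t=0: k=[23 23 23 0 0]
t=1: x=[23.0000 23.0000 20.5850 2.4689 0.0000] k=[23 23 21 0 0]
t=2: x=[23.0000 22.7847 19.0050 2.2547 0.0000] k=[23 23 21 3 0]
t=3: x=[23.0000 22.7847 19.3200 4.6662 0.3305] k=[23 21 20 4 1]
t=4: x=[22.7791 21.0605 18.4250 5.4672 1.3768] k=[23 19 16 3 3]
t=5: x=[22.5583 19.0224 14.9500 4.4530 3.1296] k=[23 20 15 3 3]
t=6: x=[22.6687 19.7194 14.2650 4.3464 3.1296] k=[21 21 14 5 4]
t=7: x=[20.9043 20.2034 13.7900 5.9482 4.2721] k=[22 22 12 5 3]
t=8: x=[21.9498 20.9022 12.3150 5.6293 3.3471] k=[20 19 13 7 5]
t=9: x=[19.7546 18.3823 13.0000 7.5447 5.4092] k=[22 17 11 7 3]
t=10: x=[21.4003 16.7808 11.2100 7.1208 3.5645] k=[21 16 12 5 5]
t=11: x=[20.3574 15.9821 11.6850 5.8420 5.1935] k=[20 14 10 5 3]

0.0132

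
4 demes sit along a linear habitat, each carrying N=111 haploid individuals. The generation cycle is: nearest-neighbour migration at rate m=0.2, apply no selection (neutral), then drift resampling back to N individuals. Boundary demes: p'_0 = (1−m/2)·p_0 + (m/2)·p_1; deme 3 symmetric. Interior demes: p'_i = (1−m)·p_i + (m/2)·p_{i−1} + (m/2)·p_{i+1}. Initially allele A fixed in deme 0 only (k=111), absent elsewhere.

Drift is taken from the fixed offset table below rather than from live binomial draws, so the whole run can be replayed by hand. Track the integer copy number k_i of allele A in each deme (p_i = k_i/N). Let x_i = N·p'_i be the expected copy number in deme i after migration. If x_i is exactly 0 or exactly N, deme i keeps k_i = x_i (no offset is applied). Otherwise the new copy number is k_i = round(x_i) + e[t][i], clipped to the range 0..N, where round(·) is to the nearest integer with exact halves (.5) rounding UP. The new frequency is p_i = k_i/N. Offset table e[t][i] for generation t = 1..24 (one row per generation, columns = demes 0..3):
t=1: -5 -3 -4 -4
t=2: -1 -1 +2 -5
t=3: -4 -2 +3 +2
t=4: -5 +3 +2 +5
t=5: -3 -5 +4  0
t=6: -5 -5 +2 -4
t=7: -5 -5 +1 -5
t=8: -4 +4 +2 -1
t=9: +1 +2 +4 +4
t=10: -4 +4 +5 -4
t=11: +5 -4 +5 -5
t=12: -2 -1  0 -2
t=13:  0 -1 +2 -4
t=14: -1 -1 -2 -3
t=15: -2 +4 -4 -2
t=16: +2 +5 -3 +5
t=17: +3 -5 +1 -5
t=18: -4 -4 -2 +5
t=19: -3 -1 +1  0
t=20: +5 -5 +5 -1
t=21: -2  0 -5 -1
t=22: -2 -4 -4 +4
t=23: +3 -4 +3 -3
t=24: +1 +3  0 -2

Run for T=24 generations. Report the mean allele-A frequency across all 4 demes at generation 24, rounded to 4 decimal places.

0.1419

t=0: k=[111 0 0 0]
t=1: x=[99.9000 11.1000 0.0000 0.0000] k=[95 8 0 0]
t=2: x=[86.3000 15.9000 0.8000 0.0000] k=[85 15 3 0]
t=3: x=[78.0000 20.8000 3.9000 0.3000] k=[74 19 7 2]
t=4: x=[68.5000 23.3000 7.7000 2.5000] k=[64 26 10 8]
t=5: x=[60.2000 28.2000 11.4000 8.2000] k=[57 23 15 8]
t=6: x=[53.6000 25.6000 15.1000 8.7000] k=[49 21 17 5]
t=7: x=[46.2000 23.4000 16.2000 6.2000] k=[41 18 17 1]
t=8: x=[38.7000 20.2000 15.5000 2.6000] k=[35 24 18 2]
t=9: x=[33.9000 24.5000 17.0000 3.6000] k=[35 27 21 8]
t=10: x=[34.2000 27.2000 20.3000 9.3000] k=[30 31 25 5]
t=11: x=[30.1000 30.3000 23.6000 7.0000] k=[35 26 29 2]
t=12: x=[34.1000 27.2000 26.0000 4.7000] k=[32 26 26 3]
t=13: x=[31.4000 26.6000 23.7000 5.3000] k=[31 26 26 1]
t=14: x=[30.5000 26.5000 23.5000 3.5000] k=[30 26 22 1]
t=15: x=[29.6000 26.0000 20.3000 3.1000] k=[28 30 16 1]
t=16: x=[28.2000 28.4000 15.9000 2.5000] k=[30 33 13 8]
t=17: x=[30.3000 30.7000 14.5000 8.5000] k=[33 26 16 4]
t=18: x=[32.3000 25.7000 15.8000 5.2000] k=[28 22 14 10]
t=19: x=[27.4000 21.8000 14.4000 10.4000] k=[24 21 15 10]
t=20: x=[23.7000 20.7000 15.1000 10.5000] k=[29 16 20 10]
t=21: x=[27.7000 17.7000 18.6000 11.0000] k=[26 18 14 10]
t=22: x=[25.2000 18.4000 14.0000 10.4000] k=[23 14 10 14]
t=23: x=[22.1000 14.5000 10.8000 13.6000] k=[25 11 14 11]
t=24: x=[23.6000 12.7000 13.4000 11.3000] k=[25 16 13 9]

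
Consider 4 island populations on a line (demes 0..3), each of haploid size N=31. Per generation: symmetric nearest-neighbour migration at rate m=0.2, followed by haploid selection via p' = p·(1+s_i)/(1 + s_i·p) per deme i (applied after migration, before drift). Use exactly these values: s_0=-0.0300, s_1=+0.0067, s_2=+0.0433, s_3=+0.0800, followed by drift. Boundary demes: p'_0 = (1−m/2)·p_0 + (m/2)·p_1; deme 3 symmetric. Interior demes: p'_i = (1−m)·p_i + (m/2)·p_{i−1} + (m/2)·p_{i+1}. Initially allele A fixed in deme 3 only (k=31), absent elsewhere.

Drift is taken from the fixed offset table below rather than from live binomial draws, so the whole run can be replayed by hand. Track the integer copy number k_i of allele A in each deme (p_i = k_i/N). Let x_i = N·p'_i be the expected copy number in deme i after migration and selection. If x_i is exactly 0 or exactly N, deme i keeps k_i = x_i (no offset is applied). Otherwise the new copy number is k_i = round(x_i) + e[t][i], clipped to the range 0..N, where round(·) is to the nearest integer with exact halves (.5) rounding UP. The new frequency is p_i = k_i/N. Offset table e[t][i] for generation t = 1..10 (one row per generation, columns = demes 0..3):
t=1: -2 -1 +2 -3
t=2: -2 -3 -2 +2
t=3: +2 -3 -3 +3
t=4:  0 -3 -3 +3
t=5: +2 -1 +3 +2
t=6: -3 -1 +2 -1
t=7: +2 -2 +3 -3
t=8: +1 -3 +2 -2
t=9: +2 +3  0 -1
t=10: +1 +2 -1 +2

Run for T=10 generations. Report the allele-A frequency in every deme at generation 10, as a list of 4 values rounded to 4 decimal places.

t=0: k=[0 0 0 31]
t=1: x=[0.0000 0.0000 3.2203 28.1082] k=[0 0 5 25]
t=2: x=[0.0000 0.5033 6.7204 23.4482] k=[0 0 5 25]
t=3: x=[0.0000 0.5033 6.7204 23.4482] k=[0 0 4 26]
t=4: x=[0.0000 0.4026 6.0025 24.2166] k=[0 0 3 27]
t=5: x=[0.0000 0.3020 5.2832 24.9820] k=[0 0 8 27]
t=6: x=[0.0000 0.8052 9.3749 25.4589] k=[0 0 11 24]
t=7: x=[0.0000 1.1071 11.5050 23.1593] k=[0 0 15 20]
t=8: x=[0.0000 1.5096 14.3261 20.0510] k=[0 0 16 18]
t=9: x=[0.0000 1.6102 14.9278 18.3797] k=[0 5 15 17]
t=10: x=[0.4852 5.5303 14.5267 17.3901] k=[1 8 14 19]

[0.0323, 0.2581, 0.4516, 0.6129]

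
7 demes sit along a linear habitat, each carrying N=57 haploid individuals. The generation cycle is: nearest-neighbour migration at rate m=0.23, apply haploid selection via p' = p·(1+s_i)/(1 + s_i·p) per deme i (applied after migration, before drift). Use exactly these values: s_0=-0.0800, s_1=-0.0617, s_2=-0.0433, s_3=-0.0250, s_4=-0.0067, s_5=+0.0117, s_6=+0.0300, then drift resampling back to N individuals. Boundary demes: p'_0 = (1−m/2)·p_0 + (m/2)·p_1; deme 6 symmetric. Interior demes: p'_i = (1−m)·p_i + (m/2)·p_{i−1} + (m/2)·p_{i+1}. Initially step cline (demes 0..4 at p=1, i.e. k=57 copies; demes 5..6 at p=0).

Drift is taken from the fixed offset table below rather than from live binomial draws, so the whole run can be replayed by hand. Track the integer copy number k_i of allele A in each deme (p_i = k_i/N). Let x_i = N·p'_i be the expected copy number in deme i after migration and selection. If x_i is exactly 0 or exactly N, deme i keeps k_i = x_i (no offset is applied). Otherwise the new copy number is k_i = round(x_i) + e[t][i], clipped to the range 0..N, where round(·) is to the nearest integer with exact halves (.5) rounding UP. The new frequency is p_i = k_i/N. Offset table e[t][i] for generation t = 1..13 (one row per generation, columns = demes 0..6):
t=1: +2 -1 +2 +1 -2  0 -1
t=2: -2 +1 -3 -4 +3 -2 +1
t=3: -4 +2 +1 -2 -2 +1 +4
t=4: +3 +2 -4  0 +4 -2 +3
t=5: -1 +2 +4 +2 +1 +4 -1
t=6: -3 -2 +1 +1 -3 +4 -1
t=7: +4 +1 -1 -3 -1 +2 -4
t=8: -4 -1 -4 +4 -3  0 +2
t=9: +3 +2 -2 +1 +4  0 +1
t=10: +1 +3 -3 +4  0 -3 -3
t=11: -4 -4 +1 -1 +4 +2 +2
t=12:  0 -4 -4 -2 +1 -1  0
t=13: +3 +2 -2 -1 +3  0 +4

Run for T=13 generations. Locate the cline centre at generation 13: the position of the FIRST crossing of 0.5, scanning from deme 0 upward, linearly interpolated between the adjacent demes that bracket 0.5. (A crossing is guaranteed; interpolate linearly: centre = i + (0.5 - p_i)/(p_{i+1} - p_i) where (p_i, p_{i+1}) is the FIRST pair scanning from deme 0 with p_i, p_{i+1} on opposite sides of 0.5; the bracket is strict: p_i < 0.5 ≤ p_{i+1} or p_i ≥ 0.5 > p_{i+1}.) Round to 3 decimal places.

4.906

t=0: k=[57 57 57 57 57 0 0]
t=1: x=[57.0000 57.0000 57.0000 57.0000 50.4059 6.6228 0.0000] k=[57 57 57 57 48 7 0]
t=2: x=[57.0000 57.0000 57.0000 55.9390 44.2536 11.0130 0.8288] k=[57 57 57 52 47 9 2]
t=3: x=[57.0000 57.0000 56.3992 51.8833 43.1346 12.6793 2.8849] k=[57 57 57 50 41 14 7]
t=4: x=[57.0000 57.0000 56.1591 49.6087 38.8469 16.4357 8.0063] k=[57 57 52 50 43 14 11]
t=5: x=[57.0000 56.3876 52.1522 49.2572 40.3910 17.1290 11.6160] k=[57 57 56 51 41 21 11]
t=6: x=[57.0000 56.8775 55.4757 50.2763 39.7693 22.3077 12.4350] k=[57 55 56 51 37 26 11]
t=7: x=[56.7501 55.2395 55.2359 49.8074 37.2583 25.7041 13.0196] k=[57 56 54 47 36 28 9]
t=8: x=[56.8750 55.8132 53.2738 46.3220 36.2564 26.9002 11.4531] k=[53 55 49 50 33 27 13]
t=9: x=[52.9256 53.8984 49.5221 47.7352 34.1731 26.2446 14.9335] k=[56 56 48 49 38 26 16]
t=10: x=[55.9147 54.9583 48.7268 47.4199 37.7995 26.3948 17.5065] k=[57 57 46 51 38 23 15]
t=11: x=[57.0000 55.6538 47.4946 48.7530 37.6842 23.9664 16.2613] k=[57 52 48 48 42 26 18]
t=12: x=[56.3755 51.8230 48.1336 47.1047 40.7721 27.0853 19.2955] k=[56 48 44 45 42 26 19]
t=13: x=[54.9191 47.9872 44.1395 44.2917 40.4261 27.2004 20.1887] k=[57 50 42 43 43 27 24]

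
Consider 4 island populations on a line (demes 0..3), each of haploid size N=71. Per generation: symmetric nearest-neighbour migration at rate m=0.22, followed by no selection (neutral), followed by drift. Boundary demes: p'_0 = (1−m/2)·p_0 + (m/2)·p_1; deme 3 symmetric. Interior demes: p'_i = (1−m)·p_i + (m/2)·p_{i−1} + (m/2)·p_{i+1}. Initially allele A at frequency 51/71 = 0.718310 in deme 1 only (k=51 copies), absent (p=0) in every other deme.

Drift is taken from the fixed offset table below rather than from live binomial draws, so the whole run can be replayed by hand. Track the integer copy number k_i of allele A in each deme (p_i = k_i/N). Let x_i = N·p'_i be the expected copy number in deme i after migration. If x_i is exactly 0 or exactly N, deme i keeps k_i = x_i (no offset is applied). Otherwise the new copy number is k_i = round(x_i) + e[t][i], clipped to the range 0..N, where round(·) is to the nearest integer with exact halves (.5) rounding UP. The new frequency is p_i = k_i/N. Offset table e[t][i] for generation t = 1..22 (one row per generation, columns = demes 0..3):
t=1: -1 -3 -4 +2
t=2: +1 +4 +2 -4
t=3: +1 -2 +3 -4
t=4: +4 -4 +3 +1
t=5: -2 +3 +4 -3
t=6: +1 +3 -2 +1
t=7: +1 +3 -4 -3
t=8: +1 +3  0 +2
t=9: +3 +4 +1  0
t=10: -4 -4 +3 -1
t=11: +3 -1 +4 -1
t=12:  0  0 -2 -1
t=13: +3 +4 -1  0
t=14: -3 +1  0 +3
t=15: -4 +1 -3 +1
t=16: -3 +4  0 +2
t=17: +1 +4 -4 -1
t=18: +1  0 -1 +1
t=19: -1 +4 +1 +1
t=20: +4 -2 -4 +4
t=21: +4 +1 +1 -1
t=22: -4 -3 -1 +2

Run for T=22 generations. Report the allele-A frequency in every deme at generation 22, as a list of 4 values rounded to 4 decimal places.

[0.3521, 0.2958, 0.2254, 0.2817]

t=0: k=[0 51 0 0]
t=1: x=[5.6100 39.7800 5.6100 0.0000] k=[5 37 2 0]
t=2: x=[8.5200 29.6300 5.6300 0.2200] k=[10 34 8 0]
t=3: x=[12.6400 28.5000 9.9800 0.8800] k=[14 27 13 0]
t=4: x=[15.4300 24.0300 13.1100 1.4300] k=[19 20 16 2]
t=5: x=[19.1100 19.4500 14.9000 3.5400] k=[17 22 19 1]
t=6: x=[17.5500 21.1200 17.3500 2.9800] k=[19 24 15 4]
t=7: x=[19.5500 22.4600 14.7800 5.2100] k=[21 25 11 2]
t=8: x=[21.4400 23.0200 11.5500 2.9900] k=[22 26 12 5]
t=9: x=[22.4400 24.0200 12.7700 5.7700] k=[25 28 14 6]
t=10: x=[25.3300 26.1300 14.6600 6.8800] k=[21 22 18 6]
t=11: x=[21.1100 21.4500 17.1200 7.3200] k=[24 20 21 6]
t=12: x=[23.5600 20.5500 19.2400 7.6500] k=[24 21 17 7]
t=13: x=[23.6700 20.8900 16.3400 8.1000] k=[27 25 15 8]
t=14: x=[26.7800 24.1200 15.3300 8.7700] k=[24 25 15 12]
t=15: x=[24.1100 23.7900 15.7700 12.3300] k=[20 25 13 13]
t=16: x=[20.5500 23.1300 14.3200 13.0000] k=[18 27 14 15]
t=17: x=[18.9900 24.5800 15.5400 14.8900] k=[20 29 12 14]
t=18: x=[20.9900 26.1400 14.0900 13.7800] k=[22 26 13 15]
t=19: x=[22.4400 24.1300 14.6500 14.7800] k=[21 28 16 16]
t=20: x=[21.7700 25.9100 17.3200 16.0000] k=[26 24 13 20]
t=21: x=[25.7800 23.0100 14.9800 19.2300] k=[30 24 16 18]
t=22: x=[29.3400 23.7800 17.1000 17.7800] k=[25 21 16 20]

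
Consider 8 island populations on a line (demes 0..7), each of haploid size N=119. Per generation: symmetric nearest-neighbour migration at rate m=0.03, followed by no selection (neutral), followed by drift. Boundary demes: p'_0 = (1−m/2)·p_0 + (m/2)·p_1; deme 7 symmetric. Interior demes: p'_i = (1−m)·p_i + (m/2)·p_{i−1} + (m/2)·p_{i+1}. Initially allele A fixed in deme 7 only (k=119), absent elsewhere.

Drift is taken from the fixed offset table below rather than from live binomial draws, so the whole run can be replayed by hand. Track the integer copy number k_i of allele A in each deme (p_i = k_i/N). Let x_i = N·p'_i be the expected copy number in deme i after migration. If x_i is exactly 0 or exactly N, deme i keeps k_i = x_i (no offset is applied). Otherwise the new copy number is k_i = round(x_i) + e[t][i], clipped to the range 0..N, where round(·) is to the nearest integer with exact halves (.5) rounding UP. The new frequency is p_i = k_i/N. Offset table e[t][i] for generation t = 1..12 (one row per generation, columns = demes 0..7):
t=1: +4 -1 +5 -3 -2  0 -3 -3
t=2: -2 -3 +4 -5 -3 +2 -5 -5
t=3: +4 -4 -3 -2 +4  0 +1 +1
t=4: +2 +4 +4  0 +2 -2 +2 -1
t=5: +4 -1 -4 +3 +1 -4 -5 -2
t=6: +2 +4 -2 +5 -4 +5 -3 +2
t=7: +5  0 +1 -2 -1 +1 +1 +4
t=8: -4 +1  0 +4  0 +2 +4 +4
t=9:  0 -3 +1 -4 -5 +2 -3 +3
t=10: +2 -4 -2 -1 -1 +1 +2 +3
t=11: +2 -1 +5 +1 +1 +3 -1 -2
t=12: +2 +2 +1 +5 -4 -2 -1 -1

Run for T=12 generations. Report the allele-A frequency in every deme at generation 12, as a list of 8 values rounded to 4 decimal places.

[0.0000, 0.0000, 0.0000, 0.0420, 0.0000, 0.1008, 0.1008, 0.8824]

t=0: k=[0 0 0 0 0 0 0 119]
t=1: x=[0.0000 0.0000 0.0000 0.0000 0.0000 0.0000 1.7850 117.2150] k=[0 0 0 0 0 0 0 114]
t=2: x=[0.0000 0.0000 0.0000 0.0000 0.0000 0.0000 1.7100 112.2900] k=[0 0 0 0 0 0 0 107]
t=3: x=[0.0000 0.0000 0.0000 0.0000 0.0000 0.0000 1.6050 105.3950] k=[0 0 0 0 0 0 3 106]
t=4: x=[0.0000 0.0000 0.0000 0.0000 0.0000 0.0450 4.5000 104.4550] k=[0 0 0 0 0 0 7 103]
t=5: x=[0.0000 0.0000 0.0000 0.0000 0.0000 0.1050 8.3350 101.5600] k=[0 0 0 0 0 0 3 100]
t=6: x=[0.0000 0.0000 0.0000 0.0000 0.0000 0.0450 4.4100 98.5450] k=[0 0 0 0 0 5 1 101]
t=7: x=[0.0000 0.0000 0.0000 0.0000 0.0750 4.8650 2.5600 99.5000] k=[0 0 0 0 0 6 4 104]
t=8: x=[0.0000 0.0000 0.0000 0.0000 0.0900 5.8800 5.5300 102.5000] k=[0 0 0 0 0 8 10 107]
t=9: x=[0.0000 0.0000 0.0000 0.0000 0.1200 7.9100 11.4250 105.5450] k=[0 0 0 0 0 10 8 109]
t=10: x=[0.0000 0.0000 0.0000 0.0000 0.1500 9.8200 9.5450 107.4850] k=[0 0 0 0 0 11 12 110]
t=11: x=[0.0000 0.0000 0.0000 0.0000 0.1650 10.8500 13.4550 108.5300] k=[0 0 0 0 1 14 12 107]
t=12: x=[0.0000 0.0000 0.0000 0.0150 1.1800 13.7750 13.4550 105.5750] k=[0 0 0 5 0 12 12 105]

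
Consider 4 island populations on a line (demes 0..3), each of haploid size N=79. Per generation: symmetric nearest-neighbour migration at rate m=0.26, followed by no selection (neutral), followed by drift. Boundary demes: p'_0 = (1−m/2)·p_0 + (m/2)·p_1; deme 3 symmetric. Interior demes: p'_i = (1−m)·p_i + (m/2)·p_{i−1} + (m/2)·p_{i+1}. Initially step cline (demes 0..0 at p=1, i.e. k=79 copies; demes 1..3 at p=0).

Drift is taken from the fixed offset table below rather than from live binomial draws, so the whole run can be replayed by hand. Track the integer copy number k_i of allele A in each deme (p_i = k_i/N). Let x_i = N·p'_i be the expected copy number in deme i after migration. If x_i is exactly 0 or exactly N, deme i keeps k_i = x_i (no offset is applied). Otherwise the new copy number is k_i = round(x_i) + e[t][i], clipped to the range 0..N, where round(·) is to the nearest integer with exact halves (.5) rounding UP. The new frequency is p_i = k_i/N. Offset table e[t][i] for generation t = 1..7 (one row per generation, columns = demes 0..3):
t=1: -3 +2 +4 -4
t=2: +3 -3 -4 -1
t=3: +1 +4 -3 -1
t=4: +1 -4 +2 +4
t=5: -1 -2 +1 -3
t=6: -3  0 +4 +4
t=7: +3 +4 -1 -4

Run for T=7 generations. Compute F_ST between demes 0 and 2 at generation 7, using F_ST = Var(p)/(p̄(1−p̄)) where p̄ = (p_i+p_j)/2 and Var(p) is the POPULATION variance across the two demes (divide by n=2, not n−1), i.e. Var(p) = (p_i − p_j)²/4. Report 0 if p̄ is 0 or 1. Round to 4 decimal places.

0.1727

t=0: k=[79 0 0 0]
t=1: x=[68.7300 10.2700 0.0000 0.0000] k=[66 12 0 0]
t=2: x=[58.9800 17.4600 1.5600 0.0000] k=[62 14 0 0]
t=3: x=[55.7600 18.4200 1.8200 0.0000] k=[57 22 0 0]
t=4: x=[52.4500 23.6900 2.8600 0.0000] k=[53 20 5 0]
t=5: x=[48.7100 22.3400 6.3000 0.6500] k=[48 20 7 0]
t=6: x=[44.3600 21.9500 7.7800 0.9100] k=[41 22 12 5]
t=7: x=[38.5300 23.1700 12.3900 5.9100] k=[42 27 11 2]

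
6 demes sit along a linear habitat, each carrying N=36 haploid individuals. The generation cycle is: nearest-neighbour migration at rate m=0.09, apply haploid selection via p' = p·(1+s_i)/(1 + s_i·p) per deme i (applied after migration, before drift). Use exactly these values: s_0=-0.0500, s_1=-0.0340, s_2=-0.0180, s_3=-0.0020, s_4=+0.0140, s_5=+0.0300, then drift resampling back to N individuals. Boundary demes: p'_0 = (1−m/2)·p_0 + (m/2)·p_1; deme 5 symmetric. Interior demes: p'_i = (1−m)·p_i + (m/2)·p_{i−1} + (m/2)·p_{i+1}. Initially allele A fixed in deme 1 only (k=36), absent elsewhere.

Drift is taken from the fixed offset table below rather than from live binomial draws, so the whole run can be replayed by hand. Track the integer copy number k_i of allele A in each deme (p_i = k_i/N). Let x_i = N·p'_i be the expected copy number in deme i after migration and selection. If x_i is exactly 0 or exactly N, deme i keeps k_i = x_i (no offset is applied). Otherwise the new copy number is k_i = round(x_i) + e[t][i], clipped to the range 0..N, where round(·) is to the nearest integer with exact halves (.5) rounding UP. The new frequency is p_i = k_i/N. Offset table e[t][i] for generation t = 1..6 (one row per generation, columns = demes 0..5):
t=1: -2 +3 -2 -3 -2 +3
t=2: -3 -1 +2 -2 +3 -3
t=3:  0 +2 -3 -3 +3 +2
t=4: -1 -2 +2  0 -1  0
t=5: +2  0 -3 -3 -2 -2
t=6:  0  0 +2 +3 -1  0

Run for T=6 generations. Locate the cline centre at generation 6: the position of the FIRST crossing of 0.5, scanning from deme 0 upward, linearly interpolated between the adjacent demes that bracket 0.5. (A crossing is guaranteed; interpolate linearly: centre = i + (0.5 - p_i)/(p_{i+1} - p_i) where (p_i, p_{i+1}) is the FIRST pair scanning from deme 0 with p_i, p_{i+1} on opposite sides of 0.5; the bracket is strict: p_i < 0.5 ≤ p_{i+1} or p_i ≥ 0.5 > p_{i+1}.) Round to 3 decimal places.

t=0: k=[0 36 0 0 0 0]
t=1: x=[1.5425 32.6566 1.5921 0.0000 0.0000 0.0000] k=[0 36 0 0 0 0]
t=2: x=[1.5425 32.6566 1.5921 0.0000 0.0000 0.0000] k=[0 32 4 0 0 0]
t=3: x=[1.3707 29.1093 5.0013 0.1796 0.0000 0.0000] k=[1 31 2 0 0 0]
t=4: x=[2.2398 28.1344 3.1622 0.0898 0.0000 0.0000] k=[1 26 5 0 0 0]
t=5: x=[2.0247 23.6509 5.6332 0.2246 0.0000 0.0000] k=[4 24 3 0 0 0]
t=6: x=[4.6869 21.8591 3.7486 0.1347 0.0000 0.0000] k=[5 22 6 3 0 0]

0.765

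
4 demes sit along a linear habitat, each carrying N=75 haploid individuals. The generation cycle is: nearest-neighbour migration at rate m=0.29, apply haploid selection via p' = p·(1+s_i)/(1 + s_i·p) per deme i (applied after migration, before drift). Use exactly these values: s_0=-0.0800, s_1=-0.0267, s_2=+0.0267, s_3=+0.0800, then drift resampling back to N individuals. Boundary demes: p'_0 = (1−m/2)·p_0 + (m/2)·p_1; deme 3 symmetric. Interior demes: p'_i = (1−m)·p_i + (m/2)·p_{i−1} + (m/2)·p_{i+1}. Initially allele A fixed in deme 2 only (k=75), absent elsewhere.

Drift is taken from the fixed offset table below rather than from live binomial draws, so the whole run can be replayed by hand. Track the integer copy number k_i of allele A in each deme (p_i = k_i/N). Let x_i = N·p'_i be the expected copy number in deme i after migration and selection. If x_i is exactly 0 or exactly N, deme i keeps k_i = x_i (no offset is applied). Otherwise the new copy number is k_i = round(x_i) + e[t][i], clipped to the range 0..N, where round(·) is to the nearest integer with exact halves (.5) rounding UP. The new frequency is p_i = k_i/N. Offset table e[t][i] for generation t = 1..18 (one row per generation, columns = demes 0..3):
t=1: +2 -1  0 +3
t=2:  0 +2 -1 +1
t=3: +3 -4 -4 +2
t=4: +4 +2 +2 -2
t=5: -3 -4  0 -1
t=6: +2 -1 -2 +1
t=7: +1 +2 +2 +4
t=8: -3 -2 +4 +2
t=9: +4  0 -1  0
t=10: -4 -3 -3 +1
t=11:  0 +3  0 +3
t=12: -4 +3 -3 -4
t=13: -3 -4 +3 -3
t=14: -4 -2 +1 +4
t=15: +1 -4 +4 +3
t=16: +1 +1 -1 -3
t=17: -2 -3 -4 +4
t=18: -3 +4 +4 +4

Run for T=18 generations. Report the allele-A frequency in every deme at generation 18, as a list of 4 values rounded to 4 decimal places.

t=0: k=[0 0 75 0]
t=1: x=[0.0000 10.6258 53.6546 11.6103] k=[0 10 54 15]
t=2: x=[1.3361 14.6090 42.4513 21.8265] k=[1 17 41 23]
t=3: x=[3.0653 17.7901 35.4021 26.9233] k=[6 14 31 29]
t=4: x=[6.6379 14.9780 28.7105 30.6748] k=[11 17 31 29]
t=5: x=[11.0604 17.7901 29.1482 30.6748] k=[8 14 29 30]
t=6: x=[8.2383 14.9780 27.4268 31.2483] k=[10 14 25 32]
t=7: x=[9.8447 14.6926 24.8559 32.3932] k=[11 17 27 36]
t=8: x=[11.0604 17.2184 27.3109 36.1334] k=[8 15 31 38]
t=9: x=[8.3743 15.9623 30.1689 38.4278] k=[12 16 29 38]
t=10: x=[11.7310 16.9474 28.8866 38.1378] k=[8 14 26 39]
t=11: x=[8.2383 14.5500 26.5955 38.5577] k=[8 18 27 42]
t=12: x=[8.7825 17.4894 28.3330 41.2583] k=[5 20 25 37]
t=13: x=[6.6519 18.1747 26.4645 36.7005] k=[4 14 29 34]
t=14: x=[5.0433 14.4074 28.0109 34.7052] k=[1 12 29 39]
t=15: x=[2.3940 12.5840 28.4488 38.9922] k=[3 9 32 42]
t=16: x=[3.5752 11.2046 30.5911 41.9783] k=[5 12 30 39]
t=17: x=[5.5695 13.2964 29.1632 39.1370] k=[4 10 25 43]
t=18: x=[4.5038 11.0476 25.8798 41.8195] k=[2 15 30 46]

[0.0267, 0.2000, 0.4000, 0.6133]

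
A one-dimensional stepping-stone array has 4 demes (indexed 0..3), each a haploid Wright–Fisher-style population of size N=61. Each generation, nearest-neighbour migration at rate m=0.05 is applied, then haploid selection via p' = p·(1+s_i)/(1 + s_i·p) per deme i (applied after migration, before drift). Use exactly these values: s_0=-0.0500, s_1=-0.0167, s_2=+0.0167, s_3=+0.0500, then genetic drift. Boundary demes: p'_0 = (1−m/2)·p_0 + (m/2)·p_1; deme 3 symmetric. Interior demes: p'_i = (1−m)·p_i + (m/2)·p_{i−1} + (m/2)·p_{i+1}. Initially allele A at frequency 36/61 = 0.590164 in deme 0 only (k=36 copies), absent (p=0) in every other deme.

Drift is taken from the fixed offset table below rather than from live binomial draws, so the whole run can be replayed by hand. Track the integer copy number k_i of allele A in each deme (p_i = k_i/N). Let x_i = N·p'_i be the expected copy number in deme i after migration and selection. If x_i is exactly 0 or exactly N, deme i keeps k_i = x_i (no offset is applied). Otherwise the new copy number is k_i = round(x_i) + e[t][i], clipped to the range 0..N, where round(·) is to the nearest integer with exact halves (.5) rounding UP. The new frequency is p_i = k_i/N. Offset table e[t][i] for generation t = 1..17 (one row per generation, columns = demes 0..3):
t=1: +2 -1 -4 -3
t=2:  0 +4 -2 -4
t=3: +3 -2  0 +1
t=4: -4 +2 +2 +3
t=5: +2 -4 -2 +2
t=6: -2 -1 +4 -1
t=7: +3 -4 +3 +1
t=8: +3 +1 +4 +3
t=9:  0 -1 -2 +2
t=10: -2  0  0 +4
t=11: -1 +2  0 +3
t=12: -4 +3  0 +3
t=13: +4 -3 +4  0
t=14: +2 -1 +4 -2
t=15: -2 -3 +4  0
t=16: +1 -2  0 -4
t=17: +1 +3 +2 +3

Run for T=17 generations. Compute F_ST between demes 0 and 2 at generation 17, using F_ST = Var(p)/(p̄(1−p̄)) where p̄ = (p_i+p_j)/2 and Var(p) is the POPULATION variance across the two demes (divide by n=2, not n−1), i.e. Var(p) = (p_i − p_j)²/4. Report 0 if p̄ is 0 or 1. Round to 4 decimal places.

0.0026

t=0: k=[36 0 0 0]
t=1: x=[34.3328 0.8852 0.0000 0.0000] k=[36 0 0 0]
t=2: x=[34.3328 0.8852 0.0000 0.0000] k=[34 5 0 0]
t=3: x=[32.4976 5.5149 0.1271 0.0000] k=[35 4 0 0]
t=4: x=[33.4522 4.6028 0.1017 0.0000] k=[29 7 2 0]
t=5: x=[27.6728 7.3159 2.1085 0.0525] k=[30 3 0 2]
t=6: x=[28.5449 3.5434 0.1271 2.0442] k=[27 3 4 1]
t=7: x=[25.6347 3.5680 3.9609 1.1278] k=[29 0 7 2]
t=8: x=[27.4986 0.8852 6.7994 2.2274] k=[30 2 11 5]
t=9: x=[28.5199 2.8785 10.7711 5.3848] k=[29 2 9 7]
t=10: x=[27.5483 2.8046 8.9002 7.3600] k=[26 3 9 11]
t=11: x=[24.6678 3.6665 9.0266 11.3952] k=[24 6 9 14]
t=12: x=[22.8129 6.4275 9.1784 14.4049] k=[19 9 9 17]
t=13: x=[18.0905 9.1186 9.3301 17.4004] k=[22 6 13 17]
t=14: x=[20.8899 6.4769 13.0945 17.5025] k=[23 5 17 16]
t=15: x=[21.8259 5.6629 16.8764 16.6081] k=[20 3 21 17]
t=16: x=[18.8995 3.8143 20.6758 17.7068] k=[20 2 21 14]
t=17: x=[18.8750 2.8785 20.5752 14.7128] k=[20 6 23 18]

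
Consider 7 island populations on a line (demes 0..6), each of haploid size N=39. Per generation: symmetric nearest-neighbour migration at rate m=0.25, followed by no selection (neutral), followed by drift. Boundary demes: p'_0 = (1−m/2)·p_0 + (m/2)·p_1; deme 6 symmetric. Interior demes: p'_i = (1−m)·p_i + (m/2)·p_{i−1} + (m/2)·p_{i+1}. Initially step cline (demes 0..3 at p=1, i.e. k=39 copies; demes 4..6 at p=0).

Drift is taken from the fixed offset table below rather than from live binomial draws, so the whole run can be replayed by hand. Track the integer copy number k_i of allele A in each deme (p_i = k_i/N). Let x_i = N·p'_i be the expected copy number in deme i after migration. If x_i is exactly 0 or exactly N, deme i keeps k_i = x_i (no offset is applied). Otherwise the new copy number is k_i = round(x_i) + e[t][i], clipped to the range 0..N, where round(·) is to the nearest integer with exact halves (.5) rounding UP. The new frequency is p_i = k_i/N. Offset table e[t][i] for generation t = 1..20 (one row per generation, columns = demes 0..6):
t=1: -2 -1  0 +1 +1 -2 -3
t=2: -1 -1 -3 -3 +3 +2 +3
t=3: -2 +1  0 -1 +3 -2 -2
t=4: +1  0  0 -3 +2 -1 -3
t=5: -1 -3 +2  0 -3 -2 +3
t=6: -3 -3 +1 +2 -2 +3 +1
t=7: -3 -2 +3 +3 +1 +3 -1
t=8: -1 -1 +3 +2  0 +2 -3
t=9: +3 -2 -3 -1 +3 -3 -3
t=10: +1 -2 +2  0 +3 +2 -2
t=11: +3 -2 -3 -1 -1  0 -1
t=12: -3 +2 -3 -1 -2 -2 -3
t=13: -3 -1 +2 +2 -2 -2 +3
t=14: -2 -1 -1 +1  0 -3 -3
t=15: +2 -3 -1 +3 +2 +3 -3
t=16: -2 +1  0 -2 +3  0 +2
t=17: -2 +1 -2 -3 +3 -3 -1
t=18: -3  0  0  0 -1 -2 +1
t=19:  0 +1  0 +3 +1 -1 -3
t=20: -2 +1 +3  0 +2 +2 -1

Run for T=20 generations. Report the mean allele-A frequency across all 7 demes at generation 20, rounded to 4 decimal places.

0.5275

t=0: k=[39 39 39 39 0 0 0]
t=1: x=[39.0000 39.0000 39.0000 34.1250 4.8750 0.0000 0.0000] k=[39 39 39 35 6 0 0]
t=2: x=[39.0000 39.0000 38.5000 31.8750 8.8750 0.7500 0.0000] k=[39 39 36 29 12 3 0]
t=3: x=[39.0000 38.6250 35.5000 27.7500 13.0000 3.7500 0.3750] k=[39 39 36 27 16 2 0]
t=4: x=[39.0000 38.6250 35.2500 26.7500 15.6250 3.5000 0.2500] k=[39 39 35 24 18 3 0]
t=5: x=[39.0000 38.5000 34.1250 24.6250 16.8750 4.5000 0.3750] k=[39 36 36 25 14 3 3]
t=6: x=[38.6250 36.3750 34.6250 25.0000 14.0000 4.3750 3.0000] k=[36 33 36 27 12 7 4]
t=7: x=[35.6250 33.7500 34.5000 26.2500 13.2500 7.2500 4.3750] k=[33 32 38 29 14 10 3]
t=8: x=[32.8750 32.8750 36.1250 28.2500 15.3750 9.6250 3.8750] k=[32 32 39 30 15 12 1]
t=9: x=[32.0000 32.8750 37.0000 29.2500 16.5000 11.0000 2.3750] k=[35 31 34 28 20 8 0]
t=10: x=[34.5000 31.8750 32.8750 27.7500 19.5000 8.5000 1.0000] k=[36 30 35 28 23 11 0]
t=11: x=[35.2500 31.3750 33.5000 28.2500 22.1250 11.1250 1.3750] k=[38 29 31 27 21 11 0]
t=12: x=[36.8750 30.3750 30.2500 26.7500 20.5000 10.8750 1.3750] k=[34 32 27 26 19 9 0]
t=13: x=[33.7500 31.6250 27.5000 25.2500 18.6250 9.1250 1.1250] k=[31 31 30 27 17 7 4]
t=14: x=[31.0000 30.8750 29.7500 26.1250 17.0000 7.8750 4.3750] k=[29 30 29 27 17 5 1]
t=15: x=[29.1250 29.7500 28.8750 26.0000 16.7500 6.0000 1.5000] k=[31 27 28 29 19 9 0]
t=16: x=[30.5000 27.6250 28.0000 27.6250 19.0000 9.1250 1.1250] k=[29 29 28 26 22 9 3]
t=17: x=[29.0000 28.8750 27.8750 25.7500 20.8750 9.8750 3.7500] k=[27 30 26 23 24 7 3]
t=18: x=[27.3750 29.1250 26.1250 23.5000 21.7500 8.6250 3.5000] k=[24 29 26 24 21 7 5]
t=19: x=[24.6250 28.0000 26.1250 23.8750 19.6250 8.5000 5.2500] k=[25 29 26 27 21 8 2]
t=20: x=[25.5000 28.1250 26.5000 26.1250 20.1250 8.8750 2.7500] k=[24 29 30 26 22 11 2]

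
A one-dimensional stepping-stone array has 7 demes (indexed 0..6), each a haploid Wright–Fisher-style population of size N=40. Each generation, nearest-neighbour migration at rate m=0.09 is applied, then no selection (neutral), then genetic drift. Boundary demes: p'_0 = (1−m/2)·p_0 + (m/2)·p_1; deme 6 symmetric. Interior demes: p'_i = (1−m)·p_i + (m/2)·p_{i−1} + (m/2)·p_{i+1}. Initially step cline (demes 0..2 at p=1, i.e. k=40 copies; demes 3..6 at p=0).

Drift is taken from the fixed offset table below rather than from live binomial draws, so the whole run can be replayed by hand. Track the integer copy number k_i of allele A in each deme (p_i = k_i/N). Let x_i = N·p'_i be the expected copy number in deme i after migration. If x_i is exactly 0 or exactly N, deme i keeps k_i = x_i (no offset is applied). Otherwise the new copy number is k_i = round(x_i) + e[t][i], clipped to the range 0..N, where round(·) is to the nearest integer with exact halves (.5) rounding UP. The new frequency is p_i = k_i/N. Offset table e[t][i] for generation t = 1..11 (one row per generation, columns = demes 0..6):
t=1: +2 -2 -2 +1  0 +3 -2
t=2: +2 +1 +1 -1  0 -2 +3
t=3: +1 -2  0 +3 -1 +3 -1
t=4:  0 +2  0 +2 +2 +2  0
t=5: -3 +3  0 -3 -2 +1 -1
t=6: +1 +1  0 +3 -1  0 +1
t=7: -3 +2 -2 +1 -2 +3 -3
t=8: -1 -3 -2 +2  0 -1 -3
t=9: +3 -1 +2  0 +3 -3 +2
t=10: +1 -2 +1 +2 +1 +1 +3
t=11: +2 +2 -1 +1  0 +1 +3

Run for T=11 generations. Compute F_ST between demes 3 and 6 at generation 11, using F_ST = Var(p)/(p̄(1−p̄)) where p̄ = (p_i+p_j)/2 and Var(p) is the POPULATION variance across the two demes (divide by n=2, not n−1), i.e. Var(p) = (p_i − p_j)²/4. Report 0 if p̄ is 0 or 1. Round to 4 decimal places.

t=0: k=[40 40 40 0 0 0 0]
t=1: x=[40.0000 40.0000 38.2000 1.8000 0.0000 0.0000 0.0000] k=[40 40 36 3 0 0 0]
t=2: x=[40.0000 39.8200 34.6950 4.3500 0.1350 0.0000 0.0000] k=[40 40 36 3 0 0 0]
t=3: x=[40.0000 39.8200 34.6950 4.3500 0.1350 0.0000 0.0000] k=[40 38 35 7 0 0 0]
t=4: x=[39.9100 37.9550 33.8750 7.9450 0.3150 0.0000 0.0000] k=[40 40 34 10 2 0 0]
t=5: x=[40.0000 39.7300 33.1900 10.7200 2.2700 0.0900 0.0000] k=[40 40 33 8 0 1 0]
t=6: x=[40.0000 39.6850 32.1900 8.7650 0.4050 0.9100 0.0450] k=[40 40 32 12 0 1 1]
t=7: x=[40.0000 39.6400 31.4600 12.3600 0.5850 0.9550 1.0000] k=[40 40 29 13 0 4 0]
t=8: x=[40.0000 39.5050 28.7750 13.1350 0.7650 3.6400 0.1800] k=[40 37 27 15 1 3 0]
t=9: x=[39.8650 36.6850 26.9100 14.9100 1.7200 2.7750 0.1350] k=[40 36 29 15 5 0 2]
t=10: x=[39.8200 35.8650 28.6850 15.1800 5.2250 0.3150 1.9100] k=[40 34 30 17 6 1 5]
t=11: x=[39.7300 34.0900 29.5950 17.0900 6.2700 1.4050 4.8200] k=[40 36 29 18 6 2 8]

0.0712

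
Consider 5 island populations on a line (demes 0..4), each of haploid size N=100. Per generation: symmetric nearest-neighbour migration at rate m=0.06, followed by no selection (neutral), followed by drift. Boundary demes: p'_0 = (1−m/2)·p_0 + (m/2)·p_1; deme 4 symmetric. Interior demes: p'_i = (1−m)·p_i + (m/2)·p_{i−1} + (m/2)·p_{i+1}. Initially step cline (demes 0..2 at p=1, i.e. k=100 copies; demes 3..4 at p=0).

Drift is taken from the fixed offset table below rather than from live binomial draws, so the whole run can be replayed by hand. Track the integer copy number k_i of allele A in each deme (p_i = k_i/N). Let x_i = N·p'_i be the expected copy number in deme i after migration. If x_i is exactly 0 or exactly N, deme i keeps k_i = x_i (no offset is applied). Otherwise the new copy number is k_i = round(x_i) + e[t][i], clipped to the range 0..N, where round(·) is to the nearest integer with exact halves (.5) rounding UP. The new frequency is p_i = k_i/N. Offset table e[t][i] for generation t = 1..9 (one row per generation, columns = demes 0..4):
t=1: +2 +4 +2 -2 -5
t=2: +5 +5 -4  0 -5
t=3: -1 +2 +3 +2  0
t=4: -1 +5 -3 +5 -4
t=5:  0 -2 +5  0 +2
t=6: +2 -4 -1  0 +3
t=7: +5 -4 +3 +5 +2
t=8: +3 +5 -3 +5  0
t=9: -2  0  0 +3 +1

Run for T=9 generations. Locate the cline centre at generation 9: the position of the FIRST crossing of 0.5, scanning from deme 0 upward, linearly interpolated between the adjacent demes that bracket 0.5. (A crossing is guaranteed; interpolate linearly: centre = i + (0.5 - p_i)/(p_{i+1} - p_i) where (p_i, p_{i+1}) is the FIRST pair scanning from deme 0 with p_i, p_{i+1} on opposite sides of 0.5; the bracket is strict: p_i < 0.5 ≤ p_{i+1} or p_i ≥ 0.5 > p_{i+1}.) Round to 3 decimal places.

2.717

t=0: k=[100 100 100 0 0]
t=1: x=[100.0000 100.0000 97.0000 3.0000 0.0000] k=[100 100 99 1 0]
t=2: x=[100.0000 99.9700 96.0900 3.9100 0.0300] k=[100 100 92 4 0]
t=3: x=[100.0000 99.7600 89.6000 6.5200 0.1200] k=[100 100 93 9 0]
t=4: x=[100.0000 99.7900 90.6900 11.2500 0.2700] k=[100 100 88 16 0]
t=5: x=[100.0000 99.6400 86.2000 17.6800 0.4800] k=[100 98 91 18 2]
t=6: x=[99.9400 97.8500 89.0200 19.7100 2.4800] k=[100 94 88 20 5]
t=7: x=[99.8200 94.0000 86.1400 21.5900 5.4500] k=[100 90 89 27 7]
t=8: x=[99.7000 90.2700 87.1700 28.2600 7.6000] k=[100 95 84 33 8]
t=9: x=[99.8500 94.8200 82.8000 33.7800 8.7500] k=[98 95 83 37 10]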